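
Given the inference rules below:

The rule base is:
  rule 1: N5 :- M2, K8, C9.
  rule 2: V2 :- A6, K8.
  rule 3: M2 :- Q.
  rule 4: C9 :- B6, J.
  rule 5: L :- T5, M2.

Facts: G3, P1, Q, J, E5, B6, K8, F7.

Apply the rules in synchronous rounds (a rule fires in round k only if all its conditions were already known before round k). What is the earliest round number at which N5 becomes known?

Round 1 fires rule 3, rule 4, giving M2, C9.
Round 2 fires rule 1, giving N5.
N5 first appears in round 2.

2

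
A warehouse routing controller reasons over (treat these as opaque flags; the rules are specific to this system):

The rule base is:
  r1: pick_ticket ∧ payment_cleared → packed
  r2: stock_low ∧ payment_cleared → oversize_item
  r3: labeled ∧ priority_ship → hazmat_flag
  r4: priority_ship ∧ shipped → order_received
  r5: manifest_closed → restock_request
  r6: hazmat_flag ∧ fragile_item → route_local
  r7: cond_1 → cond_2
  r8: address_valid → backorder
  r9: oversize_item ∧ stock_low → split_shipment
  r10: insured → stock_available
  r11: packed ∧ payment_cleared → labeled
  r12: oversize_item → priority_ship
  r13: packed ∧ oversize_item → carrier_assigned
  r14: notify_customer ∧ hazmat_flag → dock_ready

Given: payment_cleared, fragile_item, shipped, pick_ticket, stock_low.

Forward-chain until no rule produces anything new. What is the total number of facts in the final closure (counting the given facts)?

14

Round 1: r1 [pick_ticket ∧ payment_cleared → packed]; r2 [stock_low ∧ payment_cleared → oversize_item]. Adds packed, oversize_item.
Round 2: r9 [oversize_item ∧ stock_low → split_shipment]; r11 [packed ∧ payment_cleared → labeled]; r12 [oversize_item → priority_ship]; r13 [packed ∧ oversize_item → carrier_assigned]. Adds split_shipment, labeled, priority_ship, carrier_assigned.
Round 3: r3 [labeled ∧ priority_ship → hazmat_flag]; r4 [priority_ship ∧ shipped → order_received]. Adds hazmat_flag, order_received.
Round 4: r6 [hazmat_flag ∧ fragile_item → route_local]. Adds route_local.
Closure: {carrier_assigned, fragile_item, hazmat_flag, labeled, order_received, oversize_item, packed, payment_cleared, pick_ticket, priority_ship, route_local, shipped, split_shipment, stock_low} — 14 facts.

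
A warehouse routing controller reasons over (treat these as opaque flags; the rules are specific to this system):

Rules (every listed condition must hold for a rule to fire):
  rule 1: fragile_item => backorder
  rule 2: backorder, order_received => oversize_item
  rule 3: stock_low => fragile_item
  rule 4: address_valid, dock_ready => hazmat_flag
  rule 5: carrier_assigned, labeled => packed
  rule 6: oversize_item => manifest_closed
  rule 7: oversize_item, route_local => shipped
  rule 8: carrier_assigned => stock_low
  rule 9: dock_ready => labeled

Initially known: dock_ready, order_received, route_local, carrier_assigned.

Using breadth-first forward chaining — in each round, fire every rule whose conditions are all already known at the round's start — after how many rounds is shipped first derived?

Round 1 fires rule 8, rule 9, giving stock_low, labeled.
Round 2 fires rule 3, rule 5, giving fragile_item, packed.
Round 3 fires rule 1, giving backorder.
Round 4 fires rule 2, giving oversize_item.
Round 5 fires rule 6, rule 7, giving manifest_closed, shipped.
shipped first appears in round 5.

5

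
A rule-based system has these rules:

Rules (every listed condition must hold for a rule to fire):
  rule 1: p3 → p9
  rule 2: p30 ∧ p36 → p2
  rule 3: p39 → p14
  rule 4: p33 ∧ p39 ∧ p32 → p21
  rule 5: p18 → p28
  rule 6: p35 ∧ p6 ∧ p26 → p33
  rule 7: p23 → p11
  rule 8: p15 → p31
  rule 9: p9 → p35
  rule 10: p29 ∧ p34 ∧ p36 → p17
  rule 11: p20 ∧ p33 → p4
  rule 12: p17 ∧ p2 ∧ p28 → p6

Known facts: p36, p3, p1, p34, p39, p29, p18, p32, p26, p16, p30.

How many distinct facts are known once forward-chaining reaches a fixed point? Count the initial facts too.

20

[1] rule 1 [p3 → p9]; rule 2 [p30 ∧ p36 → p2]; rule 3 [p39 → p14]; rule 5 [p18 → p28]; rule 10 [p29 ∧ p34 ∧ p36 → p17]. ⇒ new: p9, p2, p14, p28, p17.
[2] rule 9 [p9 → p35]; rule 12 [p17 ∧ p2 ∧ p28 → p6]. ⇒ new: p35, p6.
[3] rule 6 [p35 ∧ p6 ∧ p26 → p33]. ⇒ new: p33.
[4] rule 4 [p33 ∧ p39 ∧ p32 → p21]. ⇒ new: p21.
Closure: {p1, p14, p16, p17, p18, p2, p21, p26, p28, p29, p3, p30, p32, p33, p34, p35, p36, p39, p6, p9} — 20 facts.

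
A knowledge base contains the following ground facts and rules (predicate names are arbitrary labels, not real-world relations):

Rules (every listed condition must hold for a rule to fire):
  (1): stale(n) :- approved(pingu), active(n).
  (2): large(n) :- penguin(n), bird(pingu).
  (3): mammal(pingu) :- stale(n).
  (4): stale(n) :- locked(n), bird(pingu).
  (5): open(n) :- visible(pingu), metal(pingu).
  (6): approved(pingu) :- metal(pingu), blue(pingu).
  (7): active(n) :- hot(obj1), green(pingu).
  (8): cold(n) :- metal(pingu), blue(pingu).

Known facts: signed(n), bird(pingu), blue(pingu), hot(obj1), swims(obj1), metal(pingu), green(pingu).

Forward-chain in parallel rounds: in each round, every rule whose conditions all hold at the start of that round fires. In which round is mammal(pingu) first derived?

Round 1 — (6), (7), (8), derive approved(pingu), active(n), cold(n).
Round 2 — (1), derive stale(n).
Round 3 — (3), derive mammal(pingu).
mammal(pingu) first appears in round 3.

3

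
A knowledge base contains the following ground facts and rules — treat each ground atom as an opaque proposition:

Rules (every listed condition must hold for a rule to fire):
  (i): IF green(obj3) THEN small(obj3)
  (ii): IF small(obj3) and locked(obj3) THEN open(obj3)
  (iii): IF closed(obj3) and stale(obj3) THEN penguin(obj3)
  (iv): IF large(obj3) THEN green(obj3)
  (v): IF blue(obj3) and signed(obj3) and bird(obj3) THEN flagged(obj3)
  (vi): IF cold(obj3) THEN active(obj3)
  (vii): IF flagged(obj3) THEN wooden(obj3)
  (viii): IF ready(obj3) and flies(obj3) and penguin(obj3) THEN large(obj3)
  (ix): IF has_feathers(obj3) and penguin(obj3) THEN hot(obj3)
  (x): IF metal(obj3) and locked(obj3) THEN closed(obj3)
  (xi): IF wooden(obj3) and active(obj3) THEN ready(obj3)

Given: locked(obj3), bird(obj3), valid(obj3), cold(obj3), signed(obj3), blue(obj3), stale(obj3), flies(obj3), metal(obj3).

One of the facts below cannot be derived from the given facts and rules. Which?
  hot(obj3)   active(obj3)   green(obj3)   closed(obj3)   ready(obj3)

hot(obj3)

Round 1 fires (v), (vi), (x), giving flagged(obj3), active(obj3), closed(obj3).
Round 2 fires (iii), (vii), giving penguin(obj3), wooden(obj3).
Round 3 fires (xi), giving ready(obj3).
Round 4 fires (viii), giving large(obj3).
Round 5 fires (iv), giving green(obj3).
Round 6 fires (i), giving small(obj3).
Round 7 fires (ii), giving open(obj3).
Derived: active(obj3) (round 1), green(obj3) (round 5), ready(obj3) (round 3), closed(obj3) (round 1). hot(obj3) never appears in any round.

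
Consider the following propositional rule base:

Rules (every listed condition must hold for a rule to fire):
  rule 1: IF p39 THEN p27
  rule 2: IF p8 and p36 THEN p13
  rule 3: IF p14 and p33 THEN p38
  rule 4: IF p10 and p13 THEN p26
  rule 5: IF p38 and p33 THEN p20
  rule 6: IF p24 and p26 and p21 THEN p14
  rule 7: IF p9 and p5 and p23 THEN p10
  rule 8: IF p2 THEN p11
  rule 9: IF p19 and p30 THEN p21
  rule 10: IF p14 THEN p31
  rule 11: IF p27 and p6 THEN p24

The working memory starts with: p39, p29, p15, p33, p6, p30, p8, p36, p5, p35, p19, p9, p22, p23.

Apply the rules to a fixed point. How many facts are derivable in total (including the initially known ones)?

Round 1: rule 1 [IF p39 THEN p27]; rule 2 [IF p8 and p36 THEN p13]; rule 7 [IF p9 and p5 and p23 THEN p10]; rule 9 [IF p19 and p30 THEN p21]. Adds p27, p13, p10, p21.
Round 2: rule 4 [IF p10 and p13 THEN p26]; rule 11 [IF p27 and p6 THEN p24]. Adds p26, p24.
Round 3: rule 6 [IF p24 and p26 and p21 THEN p14]. Adds p14.
Round 4: rule 3 [IF p14 and p33 THEN p38]; rule 10 [IF p14 THEN p31]. Adds p38, p31.
Round 5: rule 5 [IF p38 and p33 THEN p20]. Adds p20.
Closure: {p10, p13, p14, p15, p19, p20, p21, p22, p23, p24, p26, p27, p29, p30, p31, p33, p35, p36, p38, p39, p5, p6, p8, p9} — 24 facts.

24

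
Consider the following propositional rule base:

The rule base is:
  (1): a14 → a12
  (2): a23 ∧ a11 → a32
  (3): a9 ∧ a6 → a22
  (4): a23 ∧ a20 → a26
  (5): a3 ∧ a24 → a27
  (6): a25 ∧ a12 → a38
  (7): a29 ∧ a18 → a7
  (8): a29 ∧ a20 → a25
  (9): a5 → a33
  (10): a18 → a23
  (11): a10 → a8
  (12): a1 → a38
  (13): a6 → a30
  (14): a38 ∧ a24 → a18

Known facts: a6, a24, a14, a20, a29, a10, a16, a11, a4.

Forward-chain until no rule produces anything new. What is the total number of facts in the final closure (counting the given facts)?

Round 1 fires (1), (8), (11), (13), giving a12, a25, a8, a30.
Round 2 fires (6), giving a38.
Round 3 fires (14), giving a18.
Round 4 fires (7), (10), giving a7, a23.
Round 5 fires (2), (4), giving a32, a26.
Closure: {a10, a11, a12, a14, a16, a18, a20, a23, a24, a25, a26, a29, a30, a32, a38, a4, a6, a7, a8} — 19 facts.

19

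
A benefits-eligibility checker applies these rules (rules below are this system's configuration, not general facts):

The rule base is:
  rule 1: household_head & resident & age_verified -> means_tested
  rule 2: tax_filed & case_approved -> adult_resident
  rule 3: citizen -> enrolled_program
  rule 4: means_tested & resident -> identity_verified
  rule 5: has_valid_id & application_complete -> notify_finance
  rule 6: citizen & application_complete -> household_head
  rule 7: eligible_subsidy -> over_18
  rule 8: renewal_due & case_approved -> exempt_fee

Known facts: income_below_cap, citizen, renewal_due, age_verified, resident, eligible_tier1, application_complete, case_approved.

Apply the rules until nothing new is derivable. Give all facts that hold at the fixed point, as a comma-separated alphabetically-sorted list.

Round 1 — rule 3, rule 6, rule 8, derive enrolled_program, household_head, exempt_fee.
Round 2 — rule 1, derive means_tested.
Round 3 — rule 4, derive identity_verified.

age_verified, application_complete, case_approved, citizen, eligible_tier1, enrolled_program, exempt_fee, household_head, identity_verified, income_below_cap, means_tested, renewal_due, resident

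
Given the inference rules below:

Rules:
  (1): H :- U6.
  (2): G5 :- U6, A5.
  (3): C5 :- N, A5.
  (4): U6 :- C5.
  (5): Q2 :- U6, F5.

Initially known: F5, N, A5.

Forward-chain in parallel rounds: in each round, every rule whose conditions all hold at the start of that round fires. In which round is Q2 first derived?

Round 1: (3) [C5 :- N, A5.]. Adds C5.
Round 2: (4) [U6 :- C5.]. Adds U6.
Round 3: (1) [H :- U6.]; (2) [G5 :- U6, A5.]; (5) [Q2 :- U6, F5.]. Adds H, G5, Q2.
Q2 first appears in round 3.

3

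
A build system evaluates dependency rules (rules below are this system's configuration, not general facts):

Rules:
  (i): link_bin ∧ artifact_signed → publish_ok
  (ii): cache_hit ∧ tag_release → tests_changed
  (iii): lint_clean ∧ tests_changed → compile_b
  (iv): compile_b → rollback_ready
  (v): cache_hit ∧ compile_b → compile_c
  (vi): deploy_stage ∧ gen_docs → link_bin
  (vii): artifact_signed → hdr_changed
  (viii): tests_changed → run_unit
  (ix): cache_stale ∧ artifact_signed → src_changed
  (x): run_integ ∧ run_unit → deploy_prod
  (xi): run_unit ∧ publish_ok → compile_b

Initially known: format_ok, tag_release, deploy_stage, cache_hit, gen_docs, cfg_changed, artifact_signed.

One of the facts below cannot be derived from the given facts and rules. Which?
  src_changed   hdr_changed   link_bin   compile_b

Round 1: (ii) [cache_hit ∧ tag_release → tests_changed]; (vi) [deploy_stage ∧ gen_docs → link_bin]; (vii) [artifact_signed → hdr_changed]. New: tests_changed, link_bin, hdr_changed.
Round 2: (i) [link_bin ∧ artifact_signed → publish_ok]; (viii) [tests_changed → run_unit]. New: publish_ok, run_unit.
Round 3: (xi) [run_unit ∧ publish_ok → compile_b]. New: compile_b.
Round 4: (iv) [compile_b → rollback_ready]; (v) [cache_hit ∧ compile_b → compile_c]. New: rollback_ready, compile_c.
Derived: link_bin (round 1), compile_b (round 3), hdr_changed (round 1). src_changed never appears in any round.

src_changed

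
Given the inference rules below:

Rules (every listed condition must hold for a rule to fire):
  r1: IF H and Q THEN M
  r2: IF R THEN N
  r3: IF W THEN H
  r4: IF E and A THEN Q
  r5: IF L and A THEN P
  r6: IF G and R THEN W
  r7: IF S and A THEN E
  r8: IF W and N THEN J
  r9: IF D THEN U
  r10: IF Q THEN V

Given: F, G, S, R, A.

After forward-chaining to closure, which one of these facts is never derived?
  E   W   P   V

Round 1: r2 [IF R THEN N]; r6 [IF G and R THEN W]; r7 [IF S and A THEN E]. New: N, W, E.
Round 2: r3 [IF W THEN H]; r4 [IF E and A THEN Q]; r8 [IF W and N THEN J]. New: H, Q, J.
Round 3: r1 [IF H and Q THEN M]; r10 [IF Q THEN V]. New: M, V.
Derived: V (round 3), E (round 1), W (round 1). P never appears in any round.

P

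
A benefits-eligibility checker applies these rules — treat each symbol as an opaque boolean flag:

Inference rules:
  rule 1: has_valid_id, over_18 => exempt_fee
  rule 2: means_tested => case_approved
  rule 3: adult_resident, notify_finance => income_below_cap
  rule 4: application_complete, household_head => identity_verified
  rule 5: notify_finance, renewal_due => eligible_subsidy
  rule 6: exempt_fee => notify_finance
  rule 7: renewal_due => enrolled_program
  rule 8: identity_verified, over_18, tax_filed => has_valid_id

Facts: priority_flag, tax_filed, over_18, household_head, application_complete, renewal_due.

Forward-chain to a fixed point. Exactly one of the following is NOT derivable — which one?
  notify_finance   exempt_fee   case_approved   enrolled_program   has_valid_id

Round 1: rule 4 [application_complete, household_head => identity_verified]; rule 7 [renewal_due => enrolled_program]. Adds identity_verified, enrolled_program.
Round 2: rule 8 [identity_verified, over_18, tax_filed => has_valid_id]. Adds has_valid_id.
Round 3: rule 1 [has_valid_id, over_18 => exempt_fee]. Adds exempt_fee.
Round 4: rule 6 [exempt_fee => notify_finance]. Adds notify_finance.
Round 5: rule 5 [notify_finance, renewal_due => eligible_subsidy]. Adds eligible_subsidy.
Derived: exempt_fee (round 3), has_valid_id (round 2), notify_finance (round 4), enrolled_program (round 1). case_approved never appears in any round.

case_approved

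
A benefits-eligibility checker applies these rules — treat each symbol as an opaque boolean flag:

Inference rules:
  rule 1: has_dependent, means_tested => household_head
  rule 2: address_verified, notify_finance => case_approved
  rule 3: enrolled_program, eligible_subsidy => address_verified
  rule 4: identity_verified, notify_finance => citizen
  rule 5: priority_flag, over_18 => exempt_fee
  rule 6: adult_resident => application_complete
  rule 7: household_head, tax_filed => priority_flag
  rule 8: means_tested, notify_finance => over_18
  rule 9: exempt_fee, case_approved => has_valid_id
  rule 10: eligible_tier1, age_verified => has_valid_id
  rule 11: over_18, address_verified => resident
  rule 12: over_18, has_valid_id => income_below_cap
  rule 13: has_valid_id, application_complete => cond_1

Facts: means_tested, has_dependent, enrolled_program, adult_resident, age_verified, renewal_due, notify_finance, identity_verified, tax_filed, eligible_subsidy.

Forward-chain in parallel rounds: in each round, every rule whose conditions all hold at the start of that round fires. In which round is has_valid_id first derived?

4

Round 1 — rule 1, rule 3, rule 4, rule 6, rule 8, derive household_head, address_verified, citizen, application_complete, over_18.
Round 2 — rule 2, rule 7, rule 11, derive case_approved, priority_flag, resident.
Round 3 — rule 5, derive exempt_fee.
Round 4 — rule 9, derive has_valid_id.
has_valid_id first appears in round 4.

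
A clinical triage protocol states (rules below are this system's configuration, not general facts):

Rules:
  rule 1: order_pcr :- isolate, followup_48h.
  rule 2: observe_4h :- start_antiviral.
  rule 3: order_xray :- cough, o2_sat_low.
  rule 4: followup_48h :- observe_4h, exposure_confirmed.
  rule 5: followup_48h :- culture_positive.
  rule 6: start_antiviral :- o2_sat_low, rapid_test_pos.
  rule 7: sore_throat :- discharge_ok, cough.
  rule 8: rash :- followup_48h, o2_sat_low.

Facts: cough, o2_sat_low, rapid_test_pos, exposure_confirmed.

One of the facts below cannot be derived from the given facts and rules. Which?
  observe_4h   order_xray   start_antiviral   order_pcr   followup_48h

[1] rule 3 [order_xray :- cough, o2_sat_low.]; rule 6 [start_antiviral :- o2_sat_low, rapid_test_pos.]. ⇒ new: order_xray, start_antiviral.
[2] rule 2 [observe_4h :- start_antiviral.]. ⇒ new: observe_4h.
[3] rule 4 [followup_48h :- observe_4h, exposure_confirmed.]. ⇒ new: followup_48h.
[4] rule 8 [rash :- followup_48h, o2_sat_low.]. ⇒ new: rash.
Derived: start_antiviral (round 1), order_xray (round 1), followup_48h (round 3), observe_4h (round 2). order_pcr never appears in any round.

order_pcr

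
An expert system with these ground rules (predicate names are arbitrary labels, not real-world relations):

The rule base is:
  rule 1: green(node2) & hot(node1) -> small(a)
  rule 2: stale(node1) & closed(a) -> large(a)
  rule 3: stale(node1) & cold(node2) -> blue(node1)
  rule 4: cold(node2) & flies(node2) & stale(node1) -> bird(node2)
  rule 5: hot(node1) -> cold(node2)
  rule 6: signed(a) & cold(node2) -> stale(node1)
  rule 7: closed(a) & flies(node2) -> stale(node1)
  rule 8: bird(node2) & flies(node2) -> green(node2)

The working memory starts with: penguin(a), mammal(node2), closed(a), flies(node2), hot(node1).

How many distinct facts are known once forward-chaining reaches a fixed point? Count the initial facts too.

Round 1: rule 5 [hot(node1) -> cold(node2)]; rule 7 [closed(a) & flies(node2) -> stale(node1)]. New: cold(node2), stale(node1).
Round 2: rule 2 [stale(node1) & closed(a) -> large(a)]; rule 3 [stale(node1) & cold(node2) -> blue(node1)]; rule 4 [cold(node2) & flies(node2) & stale(node1) -> bird(node2)]. New: large(a), blue(node1), bird(node2).
Round 3: rule 8 [bird(node2) & flies(node2) -> green(node2)]. New: green(node2).
Round 4: rule 1 [green(node2) & hot(node1) -> small(a)]. New: small(a).
Closure: {bird(node2), blue(node1), closed(a), cold(node2), flies(node2), green(node2), hot(node1), large(a), mammal(node2), penguin(a), small(a), stale(node1)} — 12 facts.

12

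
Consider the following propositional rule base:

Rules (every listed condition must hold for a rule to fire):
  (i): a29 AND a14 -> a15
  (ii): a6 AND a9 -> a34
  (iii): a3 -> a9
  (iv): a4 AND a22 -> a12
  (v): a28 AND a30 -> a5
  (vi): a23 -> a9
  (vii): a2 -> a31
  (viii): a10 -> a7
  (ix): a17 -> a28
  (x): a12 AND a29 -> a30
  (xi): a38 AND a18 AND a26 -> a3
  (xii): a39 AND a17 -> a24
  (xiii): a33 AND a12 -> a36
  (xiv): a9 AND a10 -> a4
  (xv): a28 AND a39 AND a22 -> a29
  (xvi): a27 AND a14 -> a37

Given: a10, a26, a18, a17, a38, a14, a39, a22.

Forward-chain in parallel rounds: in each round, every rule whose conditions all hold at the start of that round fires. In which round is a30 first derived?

5

Round 1 — (viii), (ix), (xi), (xii), derive a7, a28, a3, a24.
Round 2 — (iii), (xv), derive a9, a29.
Round 3 — (i), (xiv), derive a15, a4.
Round 4 — (iv), derive a12.
Round 5 — (x), derive a30.
a30 first appears in round 5.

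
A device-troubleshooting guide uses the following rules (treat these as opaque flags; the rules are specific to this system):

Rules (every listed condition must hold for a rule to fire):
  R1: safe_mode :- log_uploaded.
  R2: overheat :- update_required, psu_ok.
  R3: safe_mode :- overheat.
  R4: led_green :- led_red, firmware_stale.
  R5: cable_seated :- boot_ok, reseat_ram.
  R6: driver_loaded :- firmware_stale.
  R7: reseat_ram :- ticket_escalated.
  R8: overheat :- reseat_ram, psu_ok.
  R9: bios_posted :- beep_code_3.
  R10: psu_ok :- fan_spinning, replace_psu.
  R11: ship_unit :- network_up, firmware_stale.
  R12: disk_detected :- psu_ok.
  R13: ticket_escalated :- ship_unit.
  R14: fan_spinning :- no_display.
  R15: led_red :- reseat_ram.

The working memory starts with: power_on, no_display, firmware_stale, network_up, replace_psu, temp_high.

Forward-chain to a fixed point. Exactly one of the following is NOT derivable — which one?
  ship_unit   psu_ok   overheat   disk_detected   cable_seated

cable_seated

Round 1: R6 [driver_loaded :- firmware_stale.]; R11 [ship_unit :- network_up, firmware_stale.]; R14 [fan_spinning :- no_display.]. Adds driver_loaded, ship_unit, fan_spinning.
Round 2: R10 [psu_ok :- fan_spinning, replace_psu.]; R13 [ticket_escalated :- ship_unit.]. Adds psu_ok, ticket_escalated.
Round 3: R7 [reseat_ram :- ticket_escalated.]; R12 [disk_detected :- psu_ok.]. Adds reseat_ram, disk_detected.
Round 4: R8 [overheat :- reseat_ram, psu_ok.]; R15 [led_red :- reseat_ram.]. Adds overheat, led_red.
Round 5: R3 [safe_mode :- overheat.]; R4 [led_green :- led_red, firmware_stale.]. Adds safe_mode, led_green.
Derived: disk_detected (round 3), ship_unit (round 1), overheat (round 4), psu_ok (round 2). cable_seated never appears in any round.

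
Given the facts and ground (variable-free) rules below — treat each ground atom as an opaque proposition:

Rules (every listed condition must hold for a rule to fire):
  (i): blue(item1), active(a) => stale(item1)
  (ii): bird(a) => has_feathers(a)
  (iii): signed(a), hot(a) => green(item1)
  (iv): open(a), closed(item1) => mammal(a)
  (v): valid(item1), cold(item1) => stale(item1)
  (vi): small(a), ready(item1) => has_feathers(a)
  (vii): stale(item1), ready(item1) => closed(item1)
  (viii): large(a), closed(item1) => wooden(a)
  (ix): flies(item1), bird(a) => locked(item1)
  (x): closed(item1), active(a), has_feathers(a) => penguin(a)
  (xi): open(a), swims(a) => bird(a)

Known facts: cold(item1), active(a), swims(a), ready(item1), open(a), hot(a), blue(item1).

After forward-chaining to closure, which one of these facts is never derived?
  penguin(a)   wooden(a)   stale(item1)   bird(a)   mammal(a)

Round 1: (i) [blue(item1), active(a) => stale(item1)]; (xi) [open(a), swims(a) => bird(a)]. Adds stale(item1), bird(a).
Round 2: (ii) [bird(a) => has_feathers(a)]; (vii) [stale(item1), ready(item1) => closed(item1)]. Adds has_feathers(a), closed(item1).
Round 3: (iv) [open(a), closed(item1) => mammal(a)]; (x) [closed(item1), active(a), has_feathers(a) => penguin(a)]. Adds mammal(a), penguin(a).
Derived: bird(a) (round 1), penguin(a) (round 3), stale(item1) (round 1), mammal(a) (round 3). wooden(a) never appears in any round.

wooden(a)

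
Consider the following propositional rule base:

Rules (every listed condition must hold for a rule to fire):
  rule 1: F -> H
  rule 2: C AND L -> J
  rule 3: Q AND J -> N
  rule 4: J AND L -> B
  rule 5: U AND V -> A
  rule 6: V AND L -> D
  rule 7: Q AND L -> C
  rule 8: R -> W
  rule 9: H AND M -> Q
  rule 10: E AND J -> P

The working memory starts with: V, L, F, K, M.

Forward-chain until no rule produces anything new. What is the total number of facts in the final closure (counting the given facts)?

12

Round 1: rule 1 [F -> H]; rule 6 [V AND L -> D]. New: H, D.
Round 2: rule 9 [H AND M -> Q]. New: Q.
Round 3: rule 7 [Q AND L -> C]. New: C.
Round 4: rule 2 [C AND L -> J]. New: J.
Round 5: rule 3 [Q AND J -> N]; rule 4 [J AND L -> B]. New: N, B.
Closure: {B, C, D, F, H, J, K, L, M, N, Q, V} — 12 facts.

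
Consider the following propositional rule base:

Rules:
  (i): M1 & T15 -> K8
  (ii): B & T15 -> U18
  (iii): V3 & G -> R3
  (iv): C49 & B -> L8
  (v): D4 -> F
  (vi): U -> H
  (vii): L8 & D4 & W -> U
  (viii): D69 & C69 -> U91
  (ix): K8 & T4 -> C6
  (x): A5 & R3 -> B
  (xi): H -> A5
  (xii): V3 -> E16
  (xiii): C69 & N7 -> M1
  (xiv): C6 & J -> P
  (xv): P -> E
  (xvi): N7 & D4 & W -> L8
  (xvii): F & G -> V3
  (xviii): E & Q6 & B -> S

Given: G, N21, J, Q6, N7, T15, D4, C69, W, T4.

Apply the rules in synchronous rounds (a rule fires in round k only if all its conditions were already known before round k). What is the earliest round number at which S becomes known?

Round 1 — (v), (xiii), (xvi), derive F, M1, L8.
Round 2 — (i), (vii), (xvii), derive K8, U, V3.
Round 3 — (iii), (vi), (ix), (xii), derive R3, H, C6, E16.
Round 4 — (xi), (xiv), derive A5, P.
Round 5 — (x), (xv), derive B, E.
Round 6 — (ii), (xviii), derive U18, S.
S first appears in round 6.

6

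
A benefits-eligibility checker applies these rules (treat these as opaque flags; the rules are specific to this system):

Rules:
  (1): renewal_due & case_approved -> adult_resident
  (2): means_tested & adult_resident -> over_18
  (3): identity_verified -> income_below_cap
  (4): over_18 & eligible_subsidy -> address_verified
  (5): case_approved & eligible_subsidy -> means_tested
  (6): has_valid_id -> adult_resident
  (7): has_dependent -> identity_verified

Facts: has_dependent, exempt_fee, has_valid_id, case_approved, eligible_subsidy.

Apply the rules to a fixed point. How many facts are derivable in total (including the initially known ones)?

11

[1] (5) [case_approved & eligible_subsidy -> means_tested]; (6) [has_valid_id -> adult_resident]; (7) [has_dependent -> identity_verified]. ⇒ new: means_tested, adult_resident, identity_verified.
[2] (2) [means_tested & adult_resident -> over_18]; (3) [identity_verified -> income_below_cap]. ⇒ new: over_18, income_below_cap.
[3] (4) [over_18 & eligible_subsidy -> address_verified]. ⇒ new: address_verified.
Closure: {address_verified, adult_resident, case_approved, eligible_subsidy, exempt_fee, has_dependent, has_valid_id, identity_verified, income_below_cap, means_tested, over_18} — 11 facts.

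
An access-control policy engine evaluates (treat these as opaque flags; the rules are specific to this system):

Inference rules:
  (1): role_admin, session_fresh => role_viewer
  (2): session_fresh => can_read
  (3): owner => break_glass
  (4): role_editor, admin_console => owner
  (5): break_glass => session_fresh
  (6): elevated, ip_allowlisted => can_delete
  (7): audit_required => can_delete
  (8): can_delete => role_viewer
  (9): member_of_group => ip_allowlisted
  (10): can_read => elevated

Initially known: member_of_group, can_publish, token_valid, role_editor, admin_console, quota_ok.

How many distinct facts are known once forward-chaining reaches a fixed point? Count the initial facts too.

14

Round 1 fires (4), (9), giving owner, ip_allowlisted.
Round 2 fires (3), giving break_glass.
Round 3 fires (5), giving session_fresh.
Round 4 fires (2), giving can_read.
Round 5 fires (10), giving elevated.
Round 6 fires (6), giving can_delete.
Round 7 fires (8), giving role_viewer.
Closure: {admin_console, break_glass, can_delete, can_publish, can_read, elevated, ip_allowlisted, member_of_group, owner, quota_ok, role_editor, role_viewer, session_fresh, token_valid} — 14 facts.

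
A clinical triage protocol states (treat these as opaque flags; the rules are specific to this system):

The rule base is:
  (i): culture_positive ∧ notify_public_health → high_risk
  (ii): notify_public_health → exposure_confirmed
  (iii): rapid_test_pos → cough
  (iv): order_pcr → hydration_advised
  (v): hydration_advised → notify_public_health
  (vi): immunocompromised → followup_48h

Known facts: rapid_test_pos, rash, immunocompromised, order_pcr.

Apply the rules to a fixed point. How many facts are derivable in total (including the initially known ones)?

9

Round 1 fires (iii), (iv), (vi), giving cough, hydration_advised, followup_48h.
Round 2 fires (v), giving notify_public_health.
Round 3 fires (ii), giving exposure_confirmed.
Closure: {cough, exposure_confirmed, followup_48h, hydration_advised, immunocompromised, notify_public_health, order_pcr, rapid_test_pos, rash} — 9 facts.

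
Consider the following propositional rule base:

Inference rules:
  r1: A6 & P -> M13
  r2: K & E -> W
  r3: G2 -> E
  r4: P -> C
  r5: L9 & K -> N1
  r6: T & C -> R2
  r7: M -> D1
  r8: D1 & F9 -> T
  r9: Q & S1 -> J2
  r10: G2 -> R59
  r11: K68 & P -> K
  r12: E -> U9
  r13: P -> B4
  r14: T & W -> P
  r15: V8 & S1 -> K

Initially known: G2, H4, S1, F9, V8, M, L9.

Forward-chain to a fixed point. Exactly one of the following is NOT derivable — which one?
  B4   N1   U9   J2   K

Round 1: r3 [G2 -> E]; r7 [M -> D1]; r10 [G2 -> R59]; r15 [V8 & S1 -> K]. New: E, D1, R59, K.
Round 2: r2 [K & E -> W]; r5 [L9 & K -> N1]; r8 [D1 & F9 -> T]; r12 [E -> U9]. New: W, N1, T, U9.
Round 3: r14 [T & W -> P]. New: P.
Round 4: r4 [P -> C]; r13 [P -> B4]. New: C, B4.
Round 5: r6 [T & C -> R2]. New: R2.
Derived: B4 (round 4), N1 (round 2), K (round 1), U9 (round 2). J2 never appears in any round.

J2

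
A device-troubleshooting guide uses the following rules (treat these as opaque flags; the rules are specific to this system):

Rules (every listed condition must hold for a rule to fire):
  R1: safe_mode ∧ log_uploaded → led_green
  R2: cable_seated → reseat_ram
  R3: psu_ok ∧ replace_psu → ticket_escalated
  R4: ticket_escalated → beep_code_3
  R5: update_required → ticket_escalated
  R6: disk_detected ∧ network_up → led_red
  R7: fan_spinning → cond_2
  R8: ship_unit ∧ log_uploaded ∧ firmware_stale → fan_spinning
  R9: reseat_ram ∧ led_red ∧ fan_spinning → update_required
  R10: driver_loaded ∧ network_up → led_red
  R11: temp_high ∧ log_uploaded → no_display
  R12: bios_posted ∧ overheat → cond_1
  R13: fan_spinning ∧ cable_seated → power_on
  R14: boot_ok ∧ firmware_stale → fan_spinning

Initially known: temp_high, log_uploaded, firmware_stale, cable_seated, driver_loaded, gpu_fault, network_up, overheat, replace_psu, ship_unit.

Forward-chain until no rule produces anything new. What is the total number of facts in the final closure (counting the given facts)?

19

Round 1: R2 [cable_seated → reseat_ram]; R8 [ship_unit ∧ log_uploaded ∧ firmware_stale → fan_spinning]; R10 [driver_loaded ∧ network_up → led_red]; R11 [temp_high ∧ log_uploaded → no_display]. New: reseat_ram, fan_spinning, led_red, no_display.
Round 2: R7 [fan_spinning → cond_2]; R9 [reseat_ram ∧ led_red ∧ fan_spinning → update_required]; R13 [fan_spinning ∧ cable_seated → power_on]. New: cond_2, update_required, power_on.
Round 3: R5 [update_required → ticket_escalated]. New: ticket_escalated.
Round 4: R4 [ticket_escalated → beep_code_3]. New: beep_code_3.
Closure: {beep_code_3, cable_seated, cond_2, driver_loaded, fan_spinning, firmware_stale, gpu_fault, led_red, log_uploaded, network_up, no_display, overheat, power_on, replace_psu, reseat_ram, ship_unit, temp_high, ticket_escalated, update_required} — 19 facts.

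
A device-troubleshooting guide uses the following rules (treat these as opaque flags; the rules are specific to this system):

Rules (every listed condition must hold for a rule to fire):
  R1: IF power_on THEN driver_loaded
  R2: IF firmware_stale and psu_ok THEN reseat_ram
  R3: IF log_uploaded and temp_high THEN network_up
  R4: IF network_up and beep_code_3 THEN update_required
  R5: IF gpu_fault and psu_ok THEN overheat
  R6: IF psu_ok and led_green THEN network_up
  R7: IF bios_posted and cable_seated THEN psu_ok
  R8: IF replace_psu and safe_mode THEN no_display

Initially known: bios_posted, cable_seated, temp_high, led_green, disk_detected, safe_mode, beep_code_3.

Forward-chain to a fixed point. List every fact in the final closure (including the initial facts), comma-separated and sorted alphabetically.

beep_code_3, bios_posted, cable_seated, disk_detected, led_green, network_up, psu_ok, safe_mode, temp_high, update_required

Round 1 fires R7, giving psu_ok.
Round 2 fires R6, giving network_up.
Round 3 fires R4, giving update_required.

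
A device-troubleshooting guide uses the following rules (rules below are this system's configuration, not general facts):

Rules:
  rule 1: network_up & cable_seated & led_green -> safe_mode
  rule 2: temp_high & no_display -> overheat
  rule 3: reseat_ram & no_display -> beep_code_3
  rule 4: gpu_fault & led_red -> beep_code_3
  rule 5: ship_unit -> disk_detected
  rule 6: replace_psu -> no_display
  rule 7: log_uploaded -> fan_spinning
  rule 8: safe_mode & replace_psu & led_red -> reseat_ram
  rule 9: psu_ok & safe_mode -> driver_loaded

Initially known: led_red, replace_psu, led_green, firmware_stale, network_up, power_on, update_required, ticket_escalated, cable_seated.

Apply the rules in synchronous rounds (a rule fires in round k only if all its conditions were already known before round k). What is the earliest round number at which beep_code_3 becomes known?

3

[1] rule 1 [network_up & cable_seated & led_green -> safe_mode]; rule 6 [replace_psu -> no_display]. ⇒ new: safe_mode, no_display.
[2] rule 8 [safe_mode & replace_psu & led_red -> reseat_ram]. ⇒ new: reseat_ram.
[3] rule 3 [reseat_ram & no_display -> beep_code_3]. ⇒ new: beep_code_3.
beep_code_3 first appears in round 3.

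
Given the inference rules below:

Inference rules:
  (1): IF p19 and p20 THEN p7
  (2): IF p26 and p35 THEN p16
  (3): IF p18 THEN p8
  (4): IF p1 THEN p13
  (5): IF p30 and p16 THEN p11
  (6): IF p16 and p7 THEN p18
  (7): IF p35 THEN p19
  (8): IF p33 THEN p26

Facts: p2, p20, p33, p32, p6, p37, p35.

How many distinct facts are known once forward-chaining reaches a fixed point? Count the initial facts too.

13

Round 1 fires (7), (8), giving p19, p26.
Round 2 fires (1), (2), giving p7, p16.
Round 3 fires (6), giving p18.
Round 4 fires (3), giving p8.
Closure: {p16, p18, p19, p2, p20, p26, p32, p33, p35, p37, p6, p7, p8} — 13 facts.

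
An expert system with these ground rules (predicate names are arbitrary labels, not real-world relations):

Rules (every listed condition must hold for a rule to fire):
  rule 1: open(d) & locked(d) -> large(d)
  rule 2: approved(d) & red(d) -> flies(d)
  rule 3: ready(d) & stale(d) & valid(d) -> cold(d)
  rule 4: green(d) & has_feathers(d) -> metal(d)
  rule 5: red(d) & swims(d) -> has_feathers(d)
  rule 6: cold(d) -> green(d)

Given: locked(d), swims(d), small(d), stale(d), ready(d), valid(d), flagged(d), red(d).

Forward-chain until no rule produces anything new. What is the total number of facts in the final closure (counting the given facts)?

12

[1] rule 3 [ready(d) & stale(d) & valid(d) -> cold(d)]; rule 5 [red(d) & swims(d) -> has_feathers(d)]. ⇒ new: cold(d), has_feathers(d).
[2] rule 6 [cold(d) -> green(d)]. ⇒ new: green(d).
[3] rule 4 [green(d) & has_feathers(d) -> metal(d)]. ⇒ new: metal(d).
Closure: {cold(d), flagged(d), green(d), has_feathers(d), locked(d), metal(d), ready(d), red(d), small(d), stale(d), swims(d), valid(d)} — 12 facts.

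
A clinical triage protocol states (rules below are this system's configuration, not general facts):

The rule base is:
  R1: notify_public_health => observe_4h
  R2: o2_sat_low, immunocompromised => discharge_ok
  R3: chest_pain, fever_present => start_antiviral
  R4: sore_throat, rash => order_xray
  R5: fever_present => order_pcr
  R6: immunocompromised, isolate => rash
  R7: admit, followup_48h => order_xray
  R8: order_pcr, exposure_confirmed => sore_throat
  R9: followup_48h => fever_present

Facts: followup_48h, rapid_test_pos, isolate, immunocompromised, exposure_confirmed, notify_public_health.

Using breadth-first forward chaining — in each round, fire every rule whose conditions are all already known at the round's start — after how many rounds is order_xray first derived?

4

[1] R1 [notify_public_health => observe_4h]; R6 [immunocompromised, isolate => rash]; R9 [followup_48h => fever_present]. ⇒ new: observe_4h, rash, fever_present.
[2] R5 [fever_present => order_pcr]. ⇒ new: order_pcr.
[3] R8 [order_pcr, exposure_confirmed => sore_throat]. ⇒ new: sore_throat.
[4] R4 [sore_throat, rash => order_xray]. ⇒ new: order_xray.
order_xray first appears in round 4.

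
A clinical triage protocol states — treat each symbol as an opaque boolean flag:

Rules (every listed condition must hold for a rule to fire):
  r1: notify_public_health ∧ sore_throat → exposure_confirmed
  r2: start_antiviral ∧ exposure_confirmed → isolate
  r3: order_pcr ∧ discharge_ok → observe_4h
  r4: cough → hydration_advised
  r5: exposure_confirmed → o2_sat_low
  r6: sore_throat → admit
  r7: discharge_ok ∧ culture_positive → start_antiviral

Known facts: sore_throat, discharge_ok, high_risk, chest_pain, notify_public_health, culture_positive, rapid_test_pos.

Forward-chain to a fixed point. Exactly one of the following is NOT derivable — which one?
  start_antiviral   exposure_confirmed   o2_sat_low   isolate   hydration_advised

hydration_advised

Round 1: r1 [notify_public_health ∧ sore_throat → exposure_confirmed]; r6 [sore_throat → admit]; r7 [discharge_ok ∧ culture_positive → start_antiviral]. New: exposure_confirmed, admit, start_antiviral.
Round 2: r2 [start_antiviral ∧ exposure_confirmed → isolate]; r5 [exposure_confirmed → o2_sat_low]. New: isolate, o2_sat_low.
Derived: exposure_confirmed (round 1), isolate (round 2), start_antiviral (round 1), o2_sat_low (round 2). hydration_advised never appears in any round.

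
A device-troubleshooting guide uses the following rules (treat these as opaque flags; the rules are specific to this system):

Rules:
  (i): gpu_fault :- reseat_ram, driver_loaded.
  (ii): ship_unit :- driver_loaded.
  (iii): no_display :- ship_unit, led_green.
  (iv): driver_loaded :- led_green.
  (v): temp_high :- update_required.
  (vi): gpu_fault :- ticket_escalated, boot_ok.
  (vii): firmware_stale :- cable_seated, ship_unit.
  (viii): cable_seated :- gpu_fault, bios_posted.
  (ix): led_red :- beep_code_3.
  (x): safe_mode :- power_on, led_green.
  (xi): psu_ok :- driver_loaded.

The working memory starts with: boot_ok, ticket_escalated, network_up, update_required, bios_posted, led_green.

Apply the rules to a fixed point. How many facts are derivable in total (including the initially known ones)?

14

Round 1 fires (iv), (v), (vi), giving driver_loaded, temp_high, gpu_fault.
Round 2 fires (ii), (viii), (xi), giving ship_unit, cable_seated, psu_ok.
Round 3 fires (iii), (vii), giving no_display, firmware_stale.
Closure: {bios_posted, boot_ok, cable_seated, driver_loaded, firmware_stale, gpu_fault, led_green, network_up, no_display, psu_ok, ship_unit, temp_high, ticket_escalated, update_required} — 14 facts.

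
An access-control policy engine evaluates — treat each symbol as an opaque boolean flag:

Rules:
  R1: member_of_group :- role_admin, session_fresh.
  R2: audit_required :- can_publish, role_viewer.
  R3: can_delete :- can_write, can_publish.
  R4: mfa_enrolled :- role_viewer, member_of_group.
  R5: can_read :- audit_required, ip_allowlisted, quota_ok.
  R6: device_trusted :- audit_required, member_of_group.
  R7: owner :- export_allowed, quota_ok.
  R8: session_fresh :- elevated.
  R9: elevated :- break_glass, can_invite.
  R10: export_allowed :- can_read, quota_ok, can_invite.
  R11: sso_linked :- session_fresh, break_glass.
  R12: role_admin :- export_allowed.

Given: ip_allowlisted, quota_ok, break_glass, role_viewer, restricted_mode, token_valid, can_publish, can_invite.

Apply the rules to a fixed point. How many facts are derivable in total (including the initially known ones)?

Round 1 fires R2, R9, giving audit_required, elevated.
Round 2 fires R5, R8, giving can_read, session_fresh.
Round 3 fires R10, R11, giving export_allowed, sso_linked.
Round 4 fires R7, R12, giving owner, role_admin.
Round 5 fires R1, giving member_of_group.
Round 6 fires R4, R6, giving mfa_enrolled, device_trusted.
Closure: {audit_required, break_glass, can_invite, can_publish, can_read, device_trusted, elevated, export_allowed, ip_allowlisted, member_of_group, mfa_enrolled, owner, quota_ok, restricted_mode, role_admin, role_viewer, session_fresh, sso_linked, token_valid} — 19 facts.

19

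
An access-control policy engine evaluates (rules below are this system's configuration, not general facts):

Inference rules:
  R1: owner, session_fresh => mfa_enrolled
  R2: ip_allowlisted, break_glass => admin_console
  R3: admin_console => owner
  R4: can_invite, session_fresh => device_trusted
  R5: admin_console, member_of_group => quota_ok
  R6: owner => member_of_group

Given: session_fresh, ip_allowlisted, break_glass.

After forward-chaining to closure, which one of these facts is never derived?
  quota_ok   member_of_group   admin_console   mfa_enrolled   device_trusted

Round 1: R2 [ip_allowlisted, break_glass => admin_console]. New: admin_console.
Round 2: R3 [admin_console => owner]. New: owner.
Round 3: R1 [owner, session_fresh => mfa_enrolled]; R6 [owner => member_of_group]. New: mfa_enrolled, member_of_group.
Round 4: R5 [admin_console, member_of_group => quota_ok]. New: quota_ok.
Derived: mfa_enrolled (round 3), admin_console (round 1), quota_ok (round 4), member_of_group (round 3). device_trusted never appears in any round.

device_trusted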